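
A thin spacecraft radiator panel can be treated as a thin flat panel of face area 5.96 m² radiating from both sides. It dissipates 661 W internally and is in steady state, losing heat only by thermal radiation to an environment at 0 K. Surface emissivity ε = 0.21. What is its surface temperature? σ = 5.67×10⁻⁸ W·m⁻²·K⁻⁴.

T ≈ 261 K

Steady state: internal power = radiated power, P = εσA T⁴.
Radiating area A = 2·5.96 = 11.92 m².
T⁴ = P/(εσA) = 661/(0.21·5.67×10⁻⁸·11.92) = 4.657×10⁹ K⁴.
T = (4.657×10⁹)^(1/4).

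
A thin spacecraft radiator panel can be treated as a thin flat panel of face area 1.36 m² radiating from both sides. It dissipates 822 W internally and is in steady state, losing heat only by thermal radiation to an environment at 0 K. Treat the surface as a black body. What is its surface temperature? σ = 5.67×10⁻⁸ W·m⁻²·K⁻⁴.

Steady state: internal power = radiated power, P = εσA T⁴.
Radiating area A = 2·1.36 = 2.720 m².
T⁴ = P/(εσA) = 822/(1.0·5.67×10⁻⁸·2.720) = 5.330×10⁹ K⁴.
T = (5.330×10⁹)^(1/4).

T ≈ 270 K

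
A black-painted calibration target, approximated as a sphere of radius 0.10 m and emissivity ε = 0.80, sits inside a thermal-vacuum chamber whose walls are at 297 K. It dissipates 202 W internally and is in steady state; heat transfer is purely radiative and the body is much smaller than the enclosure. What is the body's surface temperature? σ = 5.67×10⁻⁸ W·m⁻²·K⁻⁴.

T ≈ 456 K

For a small grey body in a large enclosure, net radiated power = εσA(T⁴ − T_w⁴).
Steady state: P = εσA(T⁴ − T_w⁴) with A = 4πr² = 0.1257 m².
T⁴ = P/(εσA) + T_w⁴ = 202/(0.80·5.67×10⁻⁸·0.1257) + (297)⁴
    = 3.544×10¹⁰ + 7.781×10⁹ = 4.322×10¹⁰ K⁴.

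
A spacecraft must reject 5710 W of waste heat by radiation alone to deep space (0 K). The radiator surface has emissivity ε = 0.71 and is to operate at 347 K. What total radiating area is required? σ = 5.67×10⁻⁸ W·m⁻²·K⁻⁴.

P = εσA T⁴ ⇒ A = P/(εσT⁴).
T⁴ = 1.450×10¹⁰ K⁴.
A = 5710/(0.71 × 5.67×10⁻⁸ × 1.450×10¹⁰).

A ≈ 9.78 m²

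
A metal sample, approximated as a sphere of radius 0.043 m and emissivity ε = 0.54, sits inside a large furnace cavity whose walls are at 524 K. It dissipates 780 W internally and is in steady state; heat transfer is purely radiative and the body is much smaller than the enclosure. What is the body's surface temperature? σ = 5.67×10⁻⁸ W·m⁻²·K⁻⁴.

T ≈ 1040 K

For a small grey body in a large enclosure, net radiated power = εσA(T⁴ − T_w⁴).
Steady state: P = εσA(T⁴ − T_w⁴) with A = 4πr² = 0.02324 m².
T⁴ = P/(εσA) + T_w⁴ = 780/(0.54·5.67×10⁻⁸·0.02324) + (524)⁴
    = 1.096×10¹² + 7.539×10¹⁰ = 1.172×10¹² K⁴.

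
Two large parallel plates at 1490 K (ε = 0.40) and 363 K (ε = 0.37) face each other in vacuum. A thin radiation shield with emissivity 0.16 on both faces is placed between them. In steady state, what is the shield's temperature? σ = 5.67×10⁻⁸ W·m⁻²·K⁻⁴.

In steady state the net flux on the hot side equals that on the cold side.
σ(T₁⁴−T_s⁴)/D₁ = σ(T_s⁴−T₂⁴)/D₂, with D₁ = 1/ε₁+1/ε_s−1 = 7.750, D₂ = 1/ε_s+1/ε₂−1 = 7.953.
Solve for T_s⁴: T_s⁴ = (D₂·T₁⁴ + D₁·T₂⁴)/(D₁+D₂) = 2.505×10¹² K⁴.

T_s ≈ 1260 K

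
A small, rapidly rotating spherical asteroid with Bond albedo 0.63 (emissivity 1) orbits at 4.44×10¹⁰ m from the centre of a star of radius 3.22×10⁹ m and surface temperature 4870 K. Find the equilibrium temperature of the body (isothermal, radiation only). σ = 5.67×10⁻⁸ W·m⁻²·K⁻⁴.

The star's surface emits σT_*⁴; at distance d the flux is S = σT_*⁴(R_*/d)².
S = 5.67×10⁻⁸·(4870)⁴·(3.22×10⁹/4.44×10¹⁰)² = 1.677×10⁵ W/m².
For an isothermal sphere T⁴ = (1−a)S/(4σ) = 2.737×10¹¹ K⁴.

T ≈ 723 K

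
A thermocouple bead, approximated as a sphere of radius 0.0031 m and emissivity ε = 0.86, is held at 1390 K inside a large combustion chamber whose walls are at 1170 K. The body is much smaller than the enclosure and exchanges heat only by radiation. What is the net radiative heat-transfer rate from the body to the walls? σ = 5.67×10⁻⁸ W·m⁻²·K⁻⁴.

P_net ≈ 10.9 W

For a small grey body in a large enclosure: P_net = εσA(T_body⁴ − T_wall⁴).
A = 4πr² = 1.208×10⁻⁴ m²; T_body⁴ − T_wall⁴ = 3.733×10¹² − 1.874×10¹² = 1.859×10¹² K⁴.
|P_net| = 0.86·5.67×10⁻⁸·1.208×10⁻⁴·1.859×10¹².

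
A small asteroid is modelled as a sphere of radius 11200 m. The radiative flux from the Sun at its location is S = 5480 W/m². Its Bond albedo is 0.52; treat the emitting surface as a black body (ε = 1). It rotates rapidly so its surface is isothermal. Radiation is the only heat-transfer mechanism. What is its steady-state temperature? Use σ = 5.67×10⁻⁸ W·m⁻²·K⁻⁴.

T ≈ 328 K

At equilibrium, absorbed power = emitted power.
Absorbing cross-section = πr² = 3.941×10⁸ m²; emitting surface = 4πr² = 1.576×10⁹ m² (ratio 4).
(1−a)S·A_cross = εσ·A_surf·T⁴  ⇒  T⁴ = (1−a)S/(4σ).
T⁴ = 0.480·5480/(4·5.67×10⁻⁸) = 1.160×10¹⁰ K⁴.
T = (1.160×10¹⁰)^(1/4).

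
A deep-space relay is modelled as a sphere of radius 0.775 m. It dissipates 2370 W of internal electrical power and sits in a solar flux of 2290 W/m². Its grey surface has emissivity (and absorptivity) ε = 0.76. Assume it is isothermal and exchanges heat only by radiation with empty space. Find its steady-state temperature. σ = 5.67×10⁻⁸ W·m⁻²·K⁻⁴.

T ≈ 363 K

At steady state, absorbed solar power + internal power = radiated power.
Absorbed: α·S·A_cross = 0.76·2290·1.887 = 3284 W (cross-section πr²).
Total input = 3284 + 2370 = 5654 W.
Radiated: εσ·A_surf·T⁴ with A_surf = 4πr² = 7.548 m².
T⁴ = 5654/(0.76·5.67×10⁻⁸·7.548) = 1.738×10¹⁰ K⁴.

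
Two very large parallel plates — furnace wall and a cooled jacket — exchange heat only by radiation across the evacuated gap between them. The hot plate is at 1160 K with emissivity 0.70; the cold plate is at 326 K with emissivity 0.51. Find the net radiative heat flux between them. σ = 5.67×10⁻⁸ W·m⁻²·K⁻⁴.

q ≈ 42700 W/m²

For two infinite grey parallel plates, q = σ(T₁⁴ − T₂⁴)/(1/ε₁ + 1/ε₂ − 1).
T₁⁴ − T₂⁴ = 1.811×10¹² − 1.129×10¹⁰ = 1.799×10¹² K⁴.
1/ε₁ + 1/ε₂ − 1 = 1.429 + 1.961 − 1 = 2.389.
q = 5.67×10⁻⁸ × 1.799×10¹² / 2.389.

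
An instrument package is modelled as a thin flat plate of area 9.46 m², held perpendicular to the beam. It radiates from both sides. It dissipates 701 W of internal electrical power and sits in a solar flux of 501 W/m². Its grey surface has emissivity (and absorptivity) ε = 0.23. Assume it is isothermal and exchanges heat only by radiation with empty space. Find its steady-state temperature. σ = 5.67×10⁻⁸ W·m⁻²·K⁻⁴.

At steady state, absorbed solar power + internal power = radiated power.
Absorbed: α·S·A_cross = 0.23·501·9.460 = 1090 W (cross-section A).
Total input = 1090 + 701 = 1791 W.
Radiated: εσ·A_surf·T⁴ with A_surf = 2A = 18.92 m².
T⁴ = 1791/(0.23·5.67×10⁻⁸·18.92) = 7.259×10⁹ K⁴.

T ≈ 292 K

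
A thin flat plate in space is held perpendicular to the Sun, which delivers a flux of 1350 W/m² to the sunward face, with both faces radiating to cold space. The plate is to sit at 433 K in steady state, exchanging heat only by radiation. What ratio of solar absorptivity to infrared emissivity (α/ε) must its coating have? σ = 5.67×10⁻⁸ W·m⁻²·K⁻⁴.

α/ε ≈ 2.95

Balance: αS·A = εσ·2A·T⁴ ⇒ α/ε = 2σT⁴/S.
α/ε = 2·5.67×10⁻⁸·(433)⁴/1350 = 2·5.67×10⁻⁸·3.515×10¹⁰/1350.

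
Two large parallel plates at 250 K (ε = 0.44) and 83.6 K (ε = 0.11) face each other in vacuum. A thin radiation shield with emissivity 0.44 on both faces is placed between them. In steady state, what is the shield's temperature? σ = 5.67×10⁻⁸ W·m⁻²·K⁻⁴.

In steady state the net flux on the hot side equals that on the cold side.
σ(T₁⁴−T_s⁴)/D₁ = σ(T_s⁴−T₂⁴)/D₂, with D₁ = 1/ε₁+1/ε_s−1 = 3.545, D₂ = 1/ε_s+1/ε₂−1 = 10.36.
Solve for T_s⁴: T_s⁴ = (D₂·T₁⁴ + D₁·T₂⁴)/(D₁+D₂) = 2.923×10⁹ K⁴.

T_s ≈ 233 K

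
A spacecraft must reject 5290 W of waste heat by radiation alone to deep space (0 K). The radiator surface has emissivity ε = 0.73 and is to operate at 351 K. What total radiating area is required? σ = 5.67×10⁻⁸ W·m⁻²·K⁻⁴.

P = εσA T⁴ ⇒ A = P/(εσT⁴).
T⁴ = 1.518×10¹⁰ K⁴.
A = 5290/(0.73 × 5.67×10⁻⁸ × 1.518×10¹⁰).

A ≈ 8.42 m²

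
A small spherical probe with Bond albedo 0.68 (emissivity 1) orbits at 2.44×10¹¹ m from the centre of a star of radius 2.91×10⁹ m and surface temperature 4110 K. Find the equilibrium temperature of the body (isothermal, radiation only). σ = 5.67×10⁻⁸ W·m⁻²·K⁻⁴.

The star's surface emits σT_*⁴; at distance d the flux is S = σT_*⁴(R_*/d)².
S = 5.67×10⁻⁸·(4110)⁴·(2.91×10⁹/2.44×10¹¹)² = 2301 W/m².
For an isothermal sphere T⁴ = (1−a)S/(4σ) = 3.247×10⁹ K⁴.

T ≈ 239 K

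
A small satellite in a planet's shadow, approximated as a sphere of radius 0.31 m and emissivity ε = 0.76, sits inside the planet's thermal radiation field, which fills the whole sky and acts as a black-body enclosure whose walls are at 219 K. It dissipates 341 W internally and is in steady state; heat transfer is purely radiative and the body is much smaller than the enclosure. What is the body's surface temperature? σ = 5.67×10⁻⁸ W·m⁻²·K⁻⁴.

For a small grey body in a large enclosure, net radiated power = εσA(T⁴ − T_w⁴).
Steady state: P = εσA(T⁴ − T_w⁴) with A = 4πr² = 1.208 m².
T⁴ = P/(εσA) + T_w⁴ = 341/(0.76·5.67×10⁻⁸·1.208) + (219)⁴
    = 6.553×10⁹ + 2.300×10⁹ = 8.853×10⁹ K⁴.

T ≈ 307 K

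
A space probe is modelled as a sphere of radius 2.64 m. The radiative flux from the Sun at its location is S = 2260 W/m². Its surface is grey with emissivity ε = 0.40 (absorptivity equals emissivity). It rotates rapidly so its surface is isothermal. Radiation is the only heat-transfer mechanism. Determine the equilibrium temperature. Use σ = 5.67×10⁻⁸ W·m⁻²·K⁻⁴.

T ≈ 316 K

At equilibrium, absorbed power = emitted power.
Absorbing cross-section = πr² = 21.90 m²; emitting surface = 4πr² = 87.58 m² (ratio 4).
εS·A_cross = εσ·A_surf·T⁴  ⇒  T⁴ = S/(4σ)   (ε cancels).
T⁴ = 2260/(4·5.67×10⁻⁸) = 9.965×10⁹ K⁴.
T = (9.965×10⁹)^(1/4).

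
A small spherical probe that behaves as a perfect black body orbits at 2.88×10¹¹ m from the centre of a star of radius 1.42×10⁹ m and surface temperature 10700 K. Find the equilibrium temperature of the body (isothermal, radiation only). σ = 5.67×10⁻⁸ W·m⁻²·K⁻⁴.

The star's surface emits σT_*⁴; at distance d the flux is S = σT_*⁴(R_*/d)².
S = 5.67×10⁻⁸·(10700)⁴·(1.42×10⁹/2.88×10¹¹)² = 18070 W/m².
For an isothermal sphere T⁴ = (1−a)S/(4σ) = 7.966×10¹⁰ K⁴.

T ≈ 531 K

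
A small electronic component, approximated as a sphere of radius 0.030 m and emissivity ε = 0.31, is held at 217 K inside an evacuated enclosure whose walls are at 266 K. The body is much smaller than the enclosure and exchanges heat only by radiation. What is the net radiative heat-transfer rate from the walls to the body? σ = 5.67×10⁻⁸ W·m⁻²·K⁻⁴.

P_net ≈ 0.554 W

For a small grey body in a large enclosure: P_net = εσA(T_body⁴ − T_wall⁴).
A = 4πr² = 0.01131 m²; T_body⁴ − T_wall⁴ = 2.217×10⁹ − 5.006×10⁹ = -2.789×10⁹ K⁴.
|P_net| = 0.31·5.67×10⁻⁸·0.01131·2.789×10⁹.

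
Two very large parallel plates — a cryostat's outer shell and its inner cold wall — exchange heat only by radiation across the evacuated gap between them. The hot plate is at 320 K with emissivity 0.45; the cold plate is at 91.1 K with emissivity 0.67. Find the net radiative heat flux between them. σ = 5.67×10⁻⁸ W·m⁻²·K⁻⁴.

For two infinite grey parallel plates, q = σ(T₁⁴ − T₂⁴)/(1/ε₁ + 1/ε₂ − 1).
T₁⁴ − T₂⁴ = 1.049×10¹⁰ − 6.888×10⁷ = 1.042×10¹⁰ K⁴.
1/ε₁ + 1/ε₂ − 1 = 2.222 + 1.493 − 1 = 2.715.
q = 5.67×10⁻⁸ × 1.042×10¹⁰ / 2.715.

q ≈ 218 W/m²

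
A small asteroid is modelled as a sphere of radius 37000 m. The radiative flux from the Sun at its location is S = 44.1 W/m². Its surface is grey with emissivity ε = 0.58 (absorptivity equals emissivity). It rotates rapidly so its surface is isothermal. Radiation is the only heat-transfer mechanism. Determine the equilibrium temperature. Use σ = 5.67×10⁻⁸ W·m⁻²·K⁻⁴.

T ≈ 118 K

At equilibrium, absorbed power = emitted power.
Absorbing cross-section = πr² = 4.301×10⁹ m²; emitting surface = 4πr² = 1.720×10¹⁰ m² (ratio 4).
εS·A_cross = εσ·A_surf·T⁴  ⇒  T⁴ = S/(4σ)   (ε cancels).
T⁴ = 44.1/(4·5.67×10⁻⁸) = 1.944×10⁸ K⁴.
T = (1.944×10⁸)^(1/4).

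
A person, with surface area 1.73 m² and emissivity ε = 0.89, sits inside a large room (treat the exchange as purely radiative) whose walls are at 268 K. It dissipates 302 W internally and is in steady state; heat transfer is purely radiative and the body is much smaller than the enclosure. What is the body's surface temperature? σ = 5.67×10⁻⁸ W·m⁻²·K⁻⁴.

For a small grey body in a large enclosure, net radiated power = εσA(T⁴ − T_w⁴).
Steady state: P = εσA(T⁴ − T_w⁴) with A = 1.73 m².
T⁴ = P/(εσA) + T_w⁴ = 302/(0.89·5.67×10⁻⁸·1.730) + (268)⁴
    = 3.459×10⁹ + 5.159×10⁹ = 8.618×10⁹ K⁴.

T ≈ 305 K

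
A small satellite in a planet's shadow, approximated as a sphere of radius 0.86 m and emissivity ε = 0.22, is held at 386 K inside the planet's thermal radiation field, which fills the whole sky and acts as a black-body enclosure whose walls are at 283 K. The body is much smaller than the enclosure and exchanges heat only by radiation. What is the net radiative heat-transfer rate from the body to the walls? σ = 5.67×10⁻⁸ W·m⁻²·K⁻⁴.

For a small grey body in a large enclosure: P_net = εσA(T_body⁴ − T_wall⁴).
A = 4πr² = 9.294 m²; T_body⁴ − T_wall⁴ = 2.220×10¹⁰ − 6.414×10⁹ = 1.579×10¹⁰ K⁴.
|P_net| = 0.22·5.67×10⁻⁸·9.294·1.579×10¹⁰.

P_net ≈ 1830 W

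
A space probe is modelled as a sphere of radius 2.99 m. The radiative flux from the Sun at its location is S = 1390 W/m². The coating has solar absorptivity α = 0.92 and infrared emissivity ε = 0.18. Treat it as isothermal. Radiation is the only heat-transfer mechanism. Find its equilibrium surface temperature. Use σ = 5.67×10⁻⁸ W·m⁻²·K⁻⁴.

At equilibrium, absorbed power = emitted power.
Absorbing cross-section = πr² = 28.09 m²; emitting surface = 4πr² = 112.3 m² (ratio 4).
αS·A_cross = εσ·A_surf·T⁴  ⇒  T⁴ = αS/(ε·4σ).
T⁴ = 0.920·1390/(0.18·4·5.67×10⁻⁸) = 3.132×10¹⁰ K⁴.
T = (3.132×10¹⁰)^(1/4).

T ≈ 421 K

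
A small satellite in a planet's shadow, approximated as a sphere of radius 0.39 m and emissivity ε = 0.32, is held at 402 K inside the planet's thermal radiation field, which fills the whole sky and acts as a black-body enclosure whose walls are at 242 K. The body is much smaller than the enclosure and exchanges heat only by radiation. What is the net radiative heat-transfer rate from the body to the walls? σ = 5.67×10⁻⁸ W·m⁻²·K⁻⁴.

For a small grey body in a large enclosure: P_net = εσA(T_body⁴ − T_wall⁴).
A = 4πr² = 1.911 m²; T_body⁴ − T_wall⁴ = 2.612×10¹⁰ − 3.430×10⁹ = 2.269×10¹⁰ K⁴.
|P_net| = 0.32·5.67×10⁻⁸·1.911·2.269×10¹⁰.

P_net ≈ 787 W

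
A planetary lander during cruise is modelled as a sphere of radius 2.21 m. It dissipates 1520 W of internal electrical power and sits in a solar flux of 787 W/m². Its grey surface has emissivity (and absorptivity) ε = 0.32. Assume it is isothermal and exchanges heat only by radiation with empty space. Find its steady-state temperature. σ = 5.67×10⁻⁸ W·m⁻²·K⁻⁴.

T ≈ 264 K

At steady state, absorbed solar power + internal power = radiated power.
Absorbed: α·S·A_cross = 0.32·787·15.34 = 3864 W (cross-section πr²).
Total input = 3864 + 1520 = 5384 W.
Radiated: εσ·A_surf·T⁴ with A_surf = 4πr² = 61.38 m².
T⁴ = 5384/(0.32·5.67×10⁻⁸·61.38) = 4.835×10⁹ K⁴.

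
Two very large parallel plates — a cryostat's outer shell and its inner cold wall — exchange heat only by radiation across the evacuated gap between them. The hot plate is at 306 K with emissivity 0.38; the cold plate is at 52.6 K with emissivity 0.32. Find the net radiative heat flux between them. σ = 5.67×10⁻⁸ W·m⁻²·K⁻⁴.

For two infinite grey parallel plates, q = σ(T₁⁴ − T₂⁴)/(1/ε₁ + 1/ε₂ − 1).
T₁⁴ − T₂⁴ = 8.768×10⁹ − 7.655×10⁶ = 8.760×10⁹ K⁴.
1/ε₁ + 1/ε₂ − 1 = 2.632 + 3.125 − 1 = 4.757.
q = 5.67×10⁻⁸ × 8.760×10⁹ / 4.757.

q ≈ 104 W/m²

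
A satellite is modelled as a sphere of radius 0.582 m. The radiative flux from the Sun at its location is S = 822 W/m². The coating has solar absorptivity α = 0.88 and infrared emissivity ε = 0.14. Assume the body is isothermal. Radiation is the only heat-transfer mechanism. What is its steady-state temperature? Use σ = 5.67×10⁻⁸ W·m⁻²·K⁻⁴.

T ≈ 389 K

At equilibrium, absorbed power = emitted power.
Absorbing cross-section = πr² = 1.064 m²; emitting surface = 4πr² = 4.257 m² (ratio 4).
αS·A_cross = εσ·A_surf·T⁴  ⇒  T⁴ = αS/(ε·4σ).
T⁴ = 0.880·822/(0.14·4·5.67×10⁻⁸) = 2.278×10¹⁰ K⁴.
T = (2.278×10¹⁰)^(1/4).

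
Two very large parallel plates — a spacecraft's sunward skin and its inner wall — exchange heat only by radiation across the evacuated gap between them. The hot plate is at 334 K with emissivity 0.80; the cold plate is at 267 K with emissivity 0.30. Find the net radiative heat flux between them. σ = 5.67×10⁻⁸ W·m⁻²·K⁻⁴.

For two infinite grey parallel plates, q = σ(T₁⁴ − T₂⁴)/(1/ε₁ + 1/ε₂ − 1).
T₁⁴ − T₂⁴ = 1.244×10¹⁰ − 5.082×10⁹ = 7.363×10⁹ K⁴.
1/ε₁ + 1/ε₂ − 1 = 1.250 + 3.333 − 1 = 3.583.
q = 5.67×10⁻⁸ × 7.363×10⁹ / 3.583.

q ≈ 117 W/m²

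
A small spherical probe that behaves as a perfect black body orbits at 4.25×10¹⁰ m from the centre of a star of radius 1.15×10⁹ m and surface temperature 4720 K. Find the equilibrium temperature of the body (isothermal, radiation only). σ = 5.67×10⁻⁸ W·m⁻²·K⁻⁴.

The star's surface emits σT_*⁴; at distance d the flux is S = σT_*⁴(R_*/d)².
S = 5.67×10⁻⁸·(4720)⁴·(1.15×10⁹/4.25×10¹⁰)² = 20600 W/m².
For an isothermal sphere T⁴ = (1−a)S/(4σ) = 9.085×10¹⁰ K⁴.

T ≈ 549 K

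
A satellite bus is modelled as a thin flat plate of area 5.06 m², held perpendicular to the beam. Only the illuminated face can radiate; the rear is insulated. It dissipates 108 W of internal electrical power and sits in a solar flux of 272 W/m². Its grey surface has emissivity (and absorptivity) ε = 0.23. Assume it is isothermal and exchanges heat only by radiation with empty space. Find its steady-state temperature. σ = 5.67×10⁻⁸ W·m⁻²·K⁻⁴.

At steady state, absorbed solar power + internal power = radiated power.
Absorbed: α·S·A_cross = 0.23·272·5.060 = 316.6 W (cross-section A).
Total input = 316.6 + 108 = 424.6 W.
Radiated: εσ·A_surf·T⁴ with A_surf = A = 5.060 m².
T⁴ = 424.6/(0.23·5.67×10⁻⁸·5.060) = 6.434×10⁹ K⁴.

T ≈ 283 K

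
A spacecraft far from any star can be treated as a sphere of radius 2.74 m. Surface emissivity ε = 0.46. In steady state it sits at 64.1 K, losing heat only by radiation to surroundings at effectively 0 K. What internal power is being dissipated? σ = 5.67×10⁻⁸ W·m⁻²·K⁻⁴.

P ≈ 41.5 W

Steady state: P = εσA T⁴.
A = 4πr² = 94.34 m²; T⁴ = (64.1)⁴ = 1.688×10⁷ K⁴.
P = 0.46 × 5.67×10⁻⁸ × 94.34 × 1.688×10⁷.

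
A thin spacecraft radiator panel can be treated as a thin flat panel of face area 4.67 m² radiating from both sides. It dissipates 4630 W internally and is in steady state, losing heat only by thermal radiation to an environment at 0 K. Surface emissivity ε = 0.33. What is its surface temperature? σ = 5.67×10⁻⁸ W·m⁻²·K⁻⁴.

T ≈ 403 K

Steady state: internal power = radiated power, P = εσA T⁴.
Radiating area A = 2·4.67 = 9.340 m².
T⁴ = P/(εσA) = 4630/(0.33·5.67×10⁻⁸·9.340) = 2.649×10¹⁰ K⁴.
T = (2.649×10¹⁰)^(1/4).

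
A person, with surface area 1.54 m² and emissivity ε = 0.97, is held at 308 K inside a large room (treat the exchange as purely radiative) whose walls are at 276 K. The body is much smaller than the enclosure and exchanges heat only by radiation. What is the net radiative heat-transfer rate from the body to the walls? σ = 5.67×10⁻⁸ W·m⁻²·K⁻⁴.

P_net ≈ 271 W

For a small grey body in a large enclosure: P_net = εσA(T_body⁴ − T_wall⁴).
A = 1.54 m²; T_body⁴ − T_wall⁴ = 8.999×10⁹ − 5.803×10⁹ = 3.196×10⁹ K⁴.
|P_net| = 0.97·5.67×10⁻⁸·1.540·3.196×10⁹.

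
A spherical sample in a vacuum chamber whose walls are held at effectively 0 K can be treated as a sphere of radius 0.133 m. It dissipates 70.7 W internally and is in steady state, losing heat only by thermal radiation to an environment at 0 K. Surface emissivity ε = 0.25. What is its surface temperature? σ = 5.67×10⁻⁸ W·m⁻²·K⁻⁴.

T ≈ 387 K

Steady state: internal power = radiated power, P = εσA T⁴.
Radiating area A = 4πr² = 0.2223 m².
T⁴ = P/(εσA) = 70.7/(0.25·5.67×10⁻⁸·0.2223) = 2.244×10¹⁰ K⁴.
T = (2.244×10¹⁰)^(1/4).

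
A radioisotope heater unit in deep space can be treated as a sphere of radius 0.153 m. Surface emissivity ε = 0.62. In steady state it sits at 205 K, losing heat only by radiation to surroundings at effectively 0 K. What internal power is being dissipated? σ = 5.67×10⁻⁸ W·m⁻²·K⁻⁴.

P ≈ 18.3 W

Steady state: P = εσA T⁴.
A = 4πr² = 0.2942 m²; T⁴ = (205)⁴ = 1.766×10⁹ K⁴.
P = 0.62 × 5.67×10⁻⁸ × 0.2942 × 1.766×10⁹.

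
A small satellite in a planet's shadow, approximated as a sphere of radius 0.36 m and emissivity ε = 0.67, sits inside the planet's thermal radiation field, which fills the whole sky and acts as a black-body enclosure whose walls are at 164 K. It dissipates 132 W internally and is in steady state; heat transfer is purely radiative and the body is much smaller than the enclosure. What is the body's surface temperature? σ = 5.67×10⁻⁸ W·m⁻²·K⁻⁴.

For a small grey body in a large enclosure, net radiated power = εσA(T⁴ − T_w⁴).
Steady state: P = εσA(T⁴ − T_w⁴) with A = 4πr² = 1.629 m².
T⁴ = P/(εσA) + T_w⁴ = 132/(0.67·5.67×10⁻⁸·1.629) + (164)⁴
    = 2.134×10⁹ + 7.234×10⁸ = 2.857×10⁹ K⁴.

T ≈ 231 K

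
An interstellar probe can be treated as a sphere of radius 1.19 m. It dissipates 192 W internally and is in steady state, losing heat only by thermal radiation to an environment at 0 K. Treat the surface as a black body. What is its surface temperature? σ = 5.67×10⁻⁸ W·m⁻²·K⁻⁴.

T ≈ 117 K

Steady state: internal power = radiated power, P = εσA T⁴.
Radiating area A = 4πr² = 17.80 m².
T⁴ = P/(εσA) = 192/(1.0·5.67×10⁻⁸·17.80) = 1.903×10⁸ K⁴.
T = (1.903×10⁸)^(1/4).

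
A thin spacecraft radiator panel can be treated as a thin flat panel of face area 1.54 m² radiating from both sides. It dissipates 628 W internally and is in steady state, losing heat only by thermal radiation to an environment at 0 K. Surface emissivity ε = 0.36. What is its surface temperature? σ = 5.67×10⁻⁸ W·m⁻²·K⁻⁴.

T ≈ 316 K

Steady state: internal power = radiated power, P = εσA T⁴.
Radiating area A = 2·1.54 = 3.080 m².
T⁴ = P/(εσA) = 628/(0.36·5.67×10⁻⁸·3.080) = 9.989×10⁹ K⁴.
T = (9.989×10⁹)^(1/4).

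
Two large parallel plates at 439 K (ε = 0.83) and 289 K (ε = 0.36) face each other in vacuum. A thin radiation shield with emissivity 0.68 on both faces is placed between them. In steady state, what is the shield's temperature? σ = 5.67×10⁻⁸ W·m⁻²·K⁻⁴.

T_s ≈ 405 K

In steady state the net flux on the hot side equals that on the cold side.
σ(T₁⁴−T_s⁴)/D₁ = σ(T_s⁴−T₂⁴)/D₂, with D₁ = 1/ε₁+1/ε_s−1 = 1.675, D₂ = 1/ε_s+1/ε₂−1 = 3.248.
Solve for T_s⁴: T_s⁴ = (D₂·T₁⁴ + D₁·T₂⁴)/(D₁+D₂) = 2.688×10¹⁰ K⁴.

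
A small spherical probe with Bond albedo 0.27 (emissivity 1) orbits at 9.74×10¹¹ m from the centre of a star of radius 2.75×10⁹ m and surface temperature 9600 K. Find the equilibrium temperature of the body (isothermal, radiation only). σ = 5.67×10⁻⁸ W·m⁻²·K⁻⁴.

The star's surface emits σT_*⁴; at distance d the flux is S = σT_*⁴(R_*/d)².
S = 5.67×10⁻⁸·(9600)⁴·(2.75×10⁹/9.74×10¹¹)² = 3839 W/m².
For an isothermal sphere T⁴ = (1−a)S/(4σ) = 1.236×10¹⁰ K⁴.

T ≈ 333 K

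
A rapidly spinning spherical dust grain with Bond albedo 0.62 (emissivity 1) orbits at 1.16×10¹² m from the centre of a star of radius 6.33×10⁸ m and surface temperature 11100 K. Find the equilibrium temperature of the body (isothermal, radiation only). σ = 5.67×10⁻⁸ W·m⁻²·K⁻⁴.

The star's surface emits σT_*⁴; at distance d the flux is S = σT_*⁴(R_*/d)².
S = 5.67×10⁻⁸·(11100)⁴·(6.33×10⁸/1.16×10¹²)² = 256.3 W/m².
For an isothermal sphere T⁴ = (1−a)S/(4σ) = 4.294×10⁸ K⁴.

T ≈ 144 K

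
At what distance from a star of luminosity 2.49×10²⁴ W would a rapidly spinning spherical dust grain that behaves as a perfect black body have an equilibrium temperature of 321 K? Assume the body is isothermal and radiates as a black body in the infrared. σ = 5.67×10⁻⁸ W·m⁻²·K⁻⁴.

d ≈ 9.07×10⁹ m

For an isothermal black-emitting sphere, (1−a)S·πr² = σ·4πr²·T⁴ ⇒ S = 4σT⁴/(1−a).
S = 4·5.67×10⁻⁸·(321)⁴/1.00 = 2408 W/m².
Flux falls as S = L/(4πd²), so d = √(L/(4πS)) = √(2.49×10²⁴/(4π·2408)).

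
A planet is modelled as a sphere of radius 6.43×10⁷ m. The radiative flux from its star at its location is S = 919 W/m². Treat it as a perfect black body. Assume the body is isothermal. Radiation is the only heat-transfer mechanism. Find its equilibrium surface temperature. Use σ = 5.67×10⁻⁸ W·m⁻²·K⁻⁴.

T ≈ 252 K

At equilibrium, absorbed power = emitted power.
Absorbing cross-section = πr² = 1.299×10¹⁶ m²; emitting surface = 4πr² = 5.196×10¹⁶ m² (ratio 4).
S·A_cross = εσ·A_surf·T⁴  ⇒  T⁴ = S/(4σ).
T⁴ = 1.00·919/(4·5.67×10⁻⁸) = 4.052×10⁹ K⁴.
T = (4.052×10⁹)^(1/4).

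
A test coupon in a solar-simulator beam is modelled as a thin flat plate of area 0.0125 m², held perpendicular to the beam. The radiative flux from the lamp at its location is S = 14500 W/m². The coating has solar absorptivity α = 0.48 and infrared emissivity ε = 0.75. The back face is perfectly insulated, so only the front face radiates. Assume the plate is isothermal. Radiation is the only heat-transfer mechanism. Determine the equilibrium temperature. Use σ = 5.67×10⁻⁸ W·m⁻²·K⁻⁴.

At equilibrium, absorbed power = emitted power.
Absorbing cross-section = A = 0.01250 m²; emitting surface = A = 0.01250 m² (ratio 1).
αS·A_cross = εσ·A_surf·T⁴  ⇒  T⁴ = αS/(ε·1σ).
T⁴ = 0.480·14500/(0.75·1·5.67×10⁻⁸) = 1.637×10¹¹ K⁴.
T = (1.637×10¹¹)^(1/4).

T ≈ 636 K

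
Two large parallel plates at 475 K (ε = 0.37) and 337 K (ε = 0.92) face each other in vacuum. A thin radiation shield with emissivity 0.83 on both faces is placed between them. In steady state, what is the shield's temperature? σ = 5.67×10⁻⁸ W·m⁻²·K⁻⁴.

In steady state the net flux on the hot side equals that on the cold side.
σ(T₁⁴−T_s⁴)/D₁ = σ(T_s⁴−T₂⁴)/D₂, with D₁ = 1/ε₁+1/ε_s−1 = 2.908, D₂ = 1/ε_s+1/ε₂−1 = 1.292.
Solve for T_s⁴: T_s⁴ = (D₂·T₁⁴ + D₁·T₂⁴)/(D₁+D₂) = 2.459×10¹⁰ K⁴.

T_s ≈ 396 K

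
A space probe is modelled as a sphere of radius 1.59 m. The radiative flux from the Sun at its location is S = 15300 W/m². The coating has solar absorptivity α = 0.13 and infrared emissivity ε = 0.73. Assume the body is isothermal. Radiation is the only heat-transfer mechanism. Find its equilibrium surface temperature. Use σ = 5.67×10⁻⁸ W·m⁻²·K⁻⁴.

At equilibrium, absorbed power = emitted power.
Absorbing cross-section = πr² = 7.942 m²; emitting surface = 4πr² = 31.77 m² (ratio 4).
αS·A_cross = εσ·A_surf·T⁴  ⇒  T⁴ = αS/(ε·4σ).
T⁴ = 0.130·15300/(0.73·4·5.67×10⁻⁸) = 1.201×10¹⁰ K⁴.
T = (1.201×10¹⁰)^(1/4).

T ≈ 331 K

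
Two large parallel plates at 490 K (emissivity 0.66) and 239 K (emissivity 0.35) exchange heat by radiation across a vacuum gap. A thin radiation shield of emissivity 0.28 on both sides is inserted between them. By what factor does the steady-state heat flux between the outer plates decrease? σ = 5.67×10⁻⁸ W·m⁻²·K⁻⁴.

factor ≈ 2.82

Without shield: q₀ = σΔ(T⁴)/(1/ε₁+1/ε₂−1) with denominator 3.372.
With shield the two gaps are in series; the resistances add: (1/ε₁+1/ε_s−1)+(1/ε_s+1/ε₂−1) = 4.087+5.429 = 9.515.
Heat-flux ratio q₀/q = 9.515/3.372.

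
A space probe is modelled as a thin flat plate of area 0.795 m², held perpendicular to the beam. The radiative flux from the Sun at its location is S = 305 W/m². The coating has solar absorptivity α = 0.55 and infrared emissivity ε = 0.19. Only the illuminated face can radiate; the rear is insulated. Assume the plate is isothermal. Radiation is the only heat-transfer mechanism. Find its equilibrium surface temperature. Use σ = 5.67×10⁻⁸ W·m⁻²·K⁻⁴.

T ≈ 353 K

At equilibrium, absorbed power = emitted power.
Absorbing cross-section = A = 0.7950 m²; emitting surface = A = 0.7950 m² (ratio 1).
αS·A_cross = εσ·A_surf·T⁴  ⇒  T⁴ = αS/(ε·1σ).
T⁴ = 0.550·305/(0.19·1·5.67×10⁻⁸) = 1.557×10¹⁰ K⁴.
T = (1.557×10¹⁰)^(1/4).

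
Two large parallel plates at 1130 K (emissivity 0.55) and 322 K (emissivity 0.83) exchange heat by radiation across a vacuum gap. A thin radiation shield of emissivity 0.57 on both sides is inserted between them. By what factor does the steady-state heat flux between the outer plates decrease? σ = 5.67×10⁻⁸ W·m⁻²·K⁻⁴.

factor ≈ 2.24

Without shield: q₀ = σΔ(T⁴)/(1/ε₁+1/ε₂−1) with denominator 2.023.
With shield the two gaps are in series; the resistances add: (1/ε₁+1/ε_s−1)+(1/ε_s+1/ε₂−1) = 2.573+1.959 = 4.532.
Heat-flux ratio q₀/q = 4.532/2.023.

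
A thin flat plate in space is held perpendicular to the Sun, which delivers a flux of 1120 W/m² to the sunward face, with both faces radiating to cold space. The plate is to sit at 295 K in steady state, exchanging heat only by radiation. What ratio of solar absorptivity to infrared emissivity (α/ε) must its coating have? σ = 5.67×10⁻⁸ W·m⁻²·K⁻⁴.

Balance: αS·A = εσ·2A·T⁴ ⇒ α/ε = 2σT⁴/S.
α/ε = 2·5.67×10⁻⁸·(295)⁴/1120 = 2·5.67×10⁻⁸·7.573×10⁹/1120.

α/ε ≈ 0.767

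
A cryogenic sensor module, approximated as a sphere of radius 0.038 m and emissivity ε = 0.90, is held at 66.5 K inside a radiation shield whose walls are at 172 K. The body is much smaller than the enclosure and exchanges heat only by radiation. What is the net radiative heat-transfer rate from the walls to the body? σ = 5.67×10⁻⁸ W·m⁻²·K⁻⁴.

P_net ≈ 0.792 W

For a small grey body in a large enclosure: P_net = εσA(T_body⁴ − T_wall⁴).
A = 4πr² = 0.01815 m²; T_body⁴ − T_wall⁴ = 1.956×10⁷ − 8.752×10⁸ = -8.557×10⁸ K⁴.
|P_net| = 0.90·5.67×10⁻⁸·0.01815·8.557×10⁸.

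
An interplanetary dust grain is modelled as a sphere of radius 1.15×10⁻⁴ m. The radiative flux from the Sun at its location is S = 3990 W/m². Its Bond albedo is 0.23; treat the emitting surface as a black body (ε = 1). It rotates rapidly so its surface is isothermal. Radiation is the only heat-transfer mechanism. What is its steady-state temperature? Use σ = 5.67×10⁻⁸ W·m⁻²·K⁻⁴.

At equilibrium, absorbed power = emitted power.
Absorbing cross-section = πr² = 4.155×10⁻⁸ m²; emitting surface = 4πr² = 1.662×10⁻⁷ m² (ratio 4).
(1−a)S·A_cross = εσ·A_surf·T⁴  ⇒  T⁴ = (1−a)S/(4σ).
T⁴ = 0.770·3990/(4·5.67×10⁻⁸) = 1.355×10¹⁰ K⁴.
T = (1.355×10¹⁰)^(1/4).

T ≈ 341 K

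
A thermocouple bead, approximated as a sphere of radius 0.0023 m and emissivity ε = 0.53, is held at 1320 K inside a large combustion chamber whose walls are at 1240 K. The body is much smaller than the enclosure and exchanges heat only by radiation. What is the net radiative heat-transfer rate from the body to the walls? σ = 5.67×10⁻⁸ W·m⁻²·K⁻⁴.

For a small grey body in a large enclosure: P_net = εσA(T_body⁴ − T_wall⁴).
A = 4πr² = 6.648×10⁻⁵ m²; T_body⁴ − T_wall⁴ = 3.036×10¹² − 2.364×10¹² = 6.717×10¹¹ K⁴.
|P_net| = 0.53·5.67×10⁻⁸·6.648×10⁻⁵·6.717×10¹¹.

P_net ≈ 1.34 W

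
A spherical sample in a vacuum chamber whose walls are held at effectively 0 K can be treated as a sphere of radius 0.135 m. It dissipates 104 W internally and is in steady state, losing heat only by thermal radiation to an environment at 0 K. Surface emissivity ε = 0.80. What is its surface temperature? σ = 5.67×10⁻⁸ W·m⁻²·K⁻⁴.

Steady state: internal power = radiated power, P = εσA T⁴.
Radiating area A = 4πr² = 0.2290 m².
T⁴ = P/(εσA) = 104/(0.80·5.67×10⁻⁸·0.2290) = 1.001×10¹⁰ K⁴.
T = (1.001×10¹⁰)^(1/4).

T ≈ 316 K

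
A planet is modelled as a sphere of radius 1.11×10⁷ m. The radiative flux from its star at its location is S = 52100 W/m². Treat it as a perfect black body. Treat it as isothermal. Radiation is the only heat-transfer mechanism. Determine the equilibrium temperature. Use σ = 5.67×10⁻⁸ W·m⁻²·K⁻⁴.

T ≈ 692 K

At equilibrium, absorbed power = emitted power.
Absorbing cross-section = πr² = 3.871×10¹⁴ m²; emitting surface = 4πr² = 1.548×10¹⁵ m² (ratio 4).
S·A_cross = εσ·A_surf·T⁴  ⇒  T⁴ = S/(4σ).
T⁴ = 1.00·52100/(4·5.67×10⁻⁸) = 2.297×10¹¹ K⁴.
T = (2.297×10¹¹)^(1/4).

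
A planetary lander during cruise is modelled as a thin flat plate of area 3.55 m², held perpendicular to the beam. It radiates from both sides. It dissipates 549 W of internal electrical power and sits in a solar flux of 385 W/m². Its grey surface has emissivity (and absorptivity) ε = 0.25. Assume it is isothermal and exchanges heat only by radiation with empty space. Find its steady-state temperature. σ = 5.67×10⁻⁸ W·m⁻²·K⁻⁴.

T ≈ 307 K

At steady state, absorbed solar power + internal power = radiated power.
Absorbed: α·S·A_cross = 0.25·385·3.550 = 341.7 W (cross-section A).
Total input = 341.7 + 549 = 890.7 W.
Radiated: εσ·A_surf·T⁴ with A_surf = 2A = 7.100 m².
T⁴ = 890.7/(0.25·5.67×10⁻⁸·7.100) = 8.850×10⁹ K⁴.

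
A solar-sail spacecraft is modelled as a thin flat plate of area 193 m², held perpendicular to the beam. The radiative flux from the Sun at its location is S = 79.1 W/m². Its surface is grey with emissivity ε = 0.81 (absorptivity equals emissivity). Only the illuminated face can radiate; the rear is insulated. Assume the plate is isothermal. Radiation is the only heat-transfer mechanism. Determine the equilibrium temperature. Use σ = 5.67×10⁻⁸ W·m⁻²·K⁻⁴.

At equilibrium, absorbed power = emitted power.
Absorbing cross-section = A = 193.0 m²; emitting surface = A = 193.0 m² (ratio 1).
εS·A_cross = εσ·A_surf·T⁴  ⇒  T⁴ = S/(1σ)   (ε cancels).
T⁴ = 79.1/(1·5.67×10⁻⁸) = 1.395×10⁹ K⁴.
T = (1.395×10⁹)^(1/4).

T ≈ 193 K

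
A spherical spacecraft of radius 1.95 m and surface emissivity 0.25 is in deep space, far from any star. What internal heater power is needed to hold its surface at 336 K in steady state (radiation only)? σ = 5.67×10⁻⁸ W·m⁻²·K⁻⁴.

P ≈ 8630 W

P = εσ·4πr²·T⁴.
4πr² = 47.78 m²; T⁴ = 1.275×10¹⁰ K⁴.
P = 0.25·5.67×10⁻⁸·47.78·1.275×10¹⁰.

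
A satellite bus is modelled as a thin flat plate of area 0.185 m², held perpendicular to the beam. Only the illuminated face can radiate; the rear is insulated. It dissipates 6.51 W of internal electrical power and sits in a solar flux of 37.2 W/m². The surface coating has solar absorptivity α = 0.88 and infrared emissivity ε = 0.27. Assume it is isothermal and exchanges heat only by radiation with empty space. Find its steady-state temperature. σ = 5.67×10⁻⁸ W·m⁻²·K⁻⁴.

T ≈ 258 K

At steady state, absorbed solar power + internal power = radiated power.
Absorbed: α·S·A_cross = 0.88·37.2·0.1850 = 6.056 W (cross-section A).
Total input = 6.056 + 6.51 = 12.57 W.
Radiated: εσ·A_surf·T⁴ with A_surf = A = 0.1850 m².
T⁴ = 12.57/(0.27·5.67×10⁻⁸·0.1850) = 4.437×10⁹ K⁴.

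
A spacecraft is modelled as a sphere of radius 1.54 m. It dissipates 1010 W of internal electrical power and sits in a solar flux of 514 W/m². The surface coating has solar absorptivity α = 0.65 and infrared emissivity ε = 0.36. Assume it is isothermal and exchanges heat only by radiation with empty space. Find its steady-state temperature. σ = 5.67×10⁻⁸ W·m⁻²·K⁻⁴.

T ≈ 275 K

At steady state, absorbed solar power + internal power = radiated power.
Absorbed: α·S·A_cross = 0.65·514·7.451 = 2489 W (cross-section πr²).
Total input = 2489 + 1010 = 3499 W.
Radiated: εσ·A_surf·T⁴ with A_surf = 4πr² = 29.80 m².
T⁴ = 3499/(0.36·5.67×10⁻⁸·29.80) = 5.752×10⁹ K⁴.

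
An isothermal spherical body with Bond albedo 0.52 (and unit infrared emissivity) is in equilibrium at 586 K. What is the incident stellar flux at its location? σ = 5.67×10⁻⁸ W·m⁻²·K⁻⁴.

S ≈ 55700 W/m²

(1−a)S·πr² = σ·4πr²·T⁴ ⇒ S = 4σT⁴/(1−a).
S = 4·5.67×10⁻⁸·1.179×10¹¹/0.480.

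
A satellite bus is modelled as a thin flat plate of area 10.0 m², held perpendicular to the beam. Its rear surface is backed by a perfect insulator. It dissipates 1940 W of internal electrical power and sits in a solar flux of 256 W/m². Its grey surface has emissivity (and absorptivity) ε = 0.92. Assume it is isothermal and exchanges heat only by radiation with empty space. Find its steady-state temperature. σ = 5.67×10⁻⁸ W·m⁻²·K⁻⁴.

At steady state, absorbed solar power + internal power = radiated power.
Absorbed: α·S·A_cross = 0.92·256·10.00 = 2355 W (cross-section A).
Total input = 2355 + 1940 = 4295 W.
Radiated: εσ·A_surf·T⁴ with A_surf = A = 10.00 m².
T⁴ = 4295/(0.92·5.67×10⁻⁸·10.00) = 8.234×10⁹ K⁴.

T ≈ 301 K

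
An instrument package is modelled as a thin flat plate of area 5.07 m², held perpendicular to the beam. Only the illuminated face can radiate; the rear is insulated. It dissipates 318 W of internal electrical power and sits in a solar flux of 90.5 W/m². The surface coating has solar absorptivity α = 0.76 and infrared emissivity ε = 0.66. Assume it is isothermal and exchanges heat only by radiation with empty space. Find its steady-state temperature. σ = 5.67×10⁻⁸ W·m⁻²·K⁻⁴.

T ≈ 243 K

At steady state, absorbed solar power + internal power = radiated power.
Absorbed: α·S·A_cross = 0.76·90.5·5.070 = 348.7 W (cross-section A).
Total input = 348.7 + 318 = 666.7 W.
Radiated: εσ·A_surf·T⁴ with A_surf = A = 5.070 m².
T⁴ = 666.7/(0.66·5.67×10⁻⁸·5.070) = 3.514×10⁹ K⁴.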